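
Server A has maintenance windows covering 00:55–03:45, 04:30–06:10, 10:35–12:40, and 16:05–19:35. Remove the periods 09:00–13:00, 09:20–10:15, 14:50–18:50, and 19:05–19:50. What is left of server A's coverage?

B, merged: 09:00–13:00, 14:50–18:50, 19:05–19:50.
00:55–03:45 is untouched.
04:30–06:10 is untouched.
10:35–12:40 lies entirely inside B → drops out.
16:05–19:35 with B removed leaves 18:50–19:05.

00:55–03:45, 04:30–06:10, 18:50–19:05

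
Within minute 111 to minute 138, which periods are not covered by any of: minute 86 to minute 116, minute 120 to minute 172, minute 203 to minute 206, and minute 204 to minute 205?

minute 116 to minute 120

After merging, the occupied span is minute 86 to minute 116, minute 120 to minute 172, minute 203 to minute 206.
Uncovered inside minute 111 to minute 138: minute 116 to minute 120.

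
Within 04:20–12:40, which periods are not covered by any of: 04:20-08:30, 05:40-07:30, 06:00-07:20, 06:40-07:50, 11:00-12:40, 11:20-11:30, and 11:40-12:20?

Covered (merged): 04:20–08:30, 11:00–12:40.
Uncovered inside 04:20–12:40: 08:30–11:00.

08:30–11:00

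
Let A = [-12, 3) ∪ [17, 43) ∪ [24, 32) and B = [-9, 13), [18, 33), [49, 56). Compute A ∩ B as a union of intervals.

[-9, 3) ∪ [18, 33)

A, merged: [-12, 3), [17, 43).
[-12, 3) ∩ B → [-9, 3).
[17, 43) ∩ B → [18, 33).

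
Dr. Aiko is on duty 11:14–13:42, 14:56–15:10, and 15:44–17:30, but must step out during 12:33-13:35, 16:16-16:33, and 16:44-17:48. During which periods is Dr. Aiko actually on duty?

11:14–12:33, 13:35–13:42, 14:56–15:10, 15:44–16:16, 16:33–16:44

11:14–13:42 \ B = 11:14–12:33, 13:35–13:42.
14:56–15:10: nothing removed.
15:44–17:30 \ B = 15:44–16:16, 16:33–16:44.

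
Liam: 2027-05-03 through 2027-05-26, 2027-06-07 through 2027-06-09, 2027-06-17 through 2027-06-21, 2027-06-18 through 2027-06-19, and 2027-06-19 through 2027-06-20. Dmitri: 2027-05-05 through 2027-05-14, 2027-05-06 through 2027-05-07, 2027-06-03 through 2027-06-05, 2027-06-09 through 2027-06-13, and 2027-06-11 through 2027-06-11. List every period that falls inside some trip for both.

2027-05-05 through 2027-05-14, 2027-06-09 through 2027-06-09

A, merged: 2027-05-03 through 2027-05-26, 2027-06-07 through 2027-06-09, 2027-06-17 through 2027-06-21.
B, merged: 2027-05-05 through 2027-05-14, 2027-06-03 through 2027-06-05, 2027-06-09 through 2027-06-13.
2027-05-03 through 2027-05-26 meets the second set on 2027-05-05 through 2027-05-14.
2027-06-07 through 2027-06-09 meets the second set on 2027-06-09 through 2027-06-09.
2027-06-17 through 2027-06-21: no overlap with the second set.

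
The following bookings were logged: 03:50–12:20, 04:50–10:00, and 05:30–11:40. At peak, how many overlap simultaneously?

Walk the sorted start/end points keeping a running depth.
The depth first hits 3 at 05:30.

3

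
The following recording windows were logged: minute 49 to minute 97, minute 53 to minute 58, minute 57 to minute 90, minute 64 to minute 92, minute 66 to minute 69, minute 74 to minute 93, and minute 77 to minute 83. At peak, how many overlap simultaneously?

Walk the sorted start/end points keeping a running depth.
The depth first hits 5 at minute 77.

5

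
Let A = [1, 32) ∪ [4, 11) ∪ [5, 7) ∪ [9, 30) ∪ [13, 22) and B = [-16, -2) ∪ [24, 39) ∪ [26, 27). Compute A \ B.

First set merges to [1, 32).
Second set merges to [-16, -2), [24, 39).
[1, 32) \ B = [1, 24).

[1, 24)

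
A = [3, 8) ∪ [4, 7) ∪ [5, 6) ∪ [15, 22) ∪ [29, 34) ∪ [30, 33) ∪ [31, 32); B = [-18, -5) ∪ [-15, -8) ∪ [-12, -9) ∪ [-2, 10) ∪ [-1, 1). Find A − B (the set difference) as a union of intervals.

Merge the first list: [3, 8), [15, 22), [29, 34).
Merge the second list: [-18, -5), [-2, 10).
[3, 8) lies entirely inside B → drops out.
[15, 22) is untouched.
[29, 34) is untouched.

[15, 22) ∪ [29, 34)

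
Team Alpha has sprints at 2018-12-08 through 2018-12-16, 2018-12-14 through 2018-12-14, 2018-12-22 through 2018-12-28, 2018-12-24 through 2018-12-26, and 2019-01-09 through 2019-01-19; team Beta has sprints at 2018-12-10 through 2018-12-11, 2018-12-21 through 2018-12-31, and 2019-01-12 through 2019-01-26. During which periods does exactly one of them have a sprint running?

2018-12-08 through 2018-12-09, 2018-12-12 through 2018-12-16, 2018-12-21 through 2018-12-21, 2018-12-29 through 2018-12-31, 2019-01-09 through 2019-01-11, 2019-01-20 through 2019-01-26

Merge the first list: 2018-12-08 through 2018-12-16, 2018-12-22 through 2018-12-28, 2019-01-09 through 2019-01-19.
Only in the first: 2018-12-08 through 2018-12-09, 2018-12-12 through 2018-12-16, 2019-01-09 through 2019-01-11.
Only in the second: 2018-12-21 through 2018-12-21, 2018-12-29 through 2018-12-31, 2019-01-20 through 2019-01-26.
Together these are the periods covered by exactly one.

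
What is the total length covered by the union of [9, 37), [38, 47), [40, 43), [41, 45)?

Merged: [9, 37), [38, 47).
Lengths: 28 + 9 = 37.

37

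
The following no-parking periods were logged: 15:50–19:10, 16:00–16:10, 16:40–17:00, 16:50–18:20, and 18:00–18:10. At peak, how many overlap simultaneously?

At 16:50, 3 of the intervals are simultaneously active.
No point has more.

3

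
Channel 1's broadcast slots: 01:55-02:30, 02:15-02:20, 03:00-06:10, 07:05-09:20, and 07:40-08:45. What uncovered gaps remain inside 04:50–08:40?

06:10–07:05

Covered (merged): 01:55–02:30, 03:00–06:10, 07:05–09:20.
Gaps within 04:50–08:40: 06:10–07:05.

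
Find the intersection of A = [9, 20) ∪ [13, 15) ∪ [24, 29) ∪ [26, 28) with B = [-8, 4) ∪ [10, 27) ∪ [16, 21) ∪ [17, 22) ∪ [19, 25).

A, merged: [9, 20), [24, 29).
B, merged: [-8, 4), [10, 27).
[9, 20) overlaps B on [10, 20).
[24, 29) overlaps B on [24, 27).

[10, 20) ∪ [24, 27)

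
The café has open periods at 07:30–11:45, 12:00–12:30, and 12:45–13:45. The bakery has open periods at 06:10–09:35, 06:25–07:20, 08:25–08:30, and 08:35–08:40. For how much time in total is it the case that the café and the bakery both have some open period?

2 h 5 min

Merge the second list: 06:10–09:35.
A ∩ B = 07:30–09:35.
Total: 2 h 5 min.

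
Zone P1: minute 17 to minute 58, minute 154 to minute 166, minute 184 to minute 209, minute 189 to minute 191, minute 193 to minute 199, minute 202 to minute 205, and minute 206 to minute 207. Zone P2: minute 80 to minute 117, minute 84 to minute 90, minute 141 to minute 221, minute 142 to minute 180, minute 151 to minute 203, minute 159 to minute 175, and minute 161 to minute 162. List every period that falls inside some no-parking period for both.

minute 154 to minute 166, minute 184 to minute 209

First set merges to minute 17 to minute 58, minute 154 to minute 166, minute 184 to minute 209.
Second set merges to minute 80 to minute 117, minute 141 to minute 221.
minute 17 to minute 58: no overlap with the second set.
minute 154 to minute 166 meets the second set on minute 154 to minute 166.
minute 184 to minute 209 meets the second set on minute 184 to minute 209.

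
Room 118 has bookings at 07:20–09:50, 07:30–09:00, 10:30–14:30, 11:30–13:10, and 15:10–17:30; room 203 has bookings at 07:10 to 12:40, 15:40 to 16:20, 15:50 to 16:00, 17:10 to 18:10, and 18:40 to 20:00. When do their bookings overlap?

07:20-09:50, 10:30-12:40, 15:40-16:20, 17:10-17:30

First set merges to 07:20-09:50, 10:30-14:30, 15:10-17:30.
Second set merges to 07:10-12:40, 15:40-16:20, 17:10-18:10, 18:40-20:00.
07:20-09:50 ∩ B → 07:20-09:50.
10:30-14:30 ∩ B → 10:30-12:40.
15:10-17:30 ∩ B → 15:40-16:20, 17:10-17:30.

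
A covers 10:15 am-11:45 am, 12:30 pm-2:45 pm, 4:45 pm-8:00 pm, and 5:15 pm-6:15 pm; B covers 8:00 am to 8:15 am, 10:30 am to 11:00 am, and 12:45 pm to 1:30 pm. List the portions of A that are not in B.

A, merged: 10:15 am–11:45 am, 12:30 pm–2:45 pm, 4:45 pm–8:00 pm.
10:15 am–11:45 am \ B = 10:15 am–10:30 am, 11:00 am–11:45 am.
12:30 pm–2:45 pm \ B = 12:30 pm–12:45 pm, 1:30 pm–2:45 pm.
4:45 pm–8:00 pm: nothing removed.

10:15 am–10:30 am, 11:00 am–11:45 am, 12:30 pm–12:45 pm, 1:30 pm–2:45 pm, 4:45 pm–8:00 pm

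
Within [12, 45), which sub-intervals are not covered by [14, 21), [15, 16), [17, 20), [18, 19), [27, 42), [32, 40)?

The merged coverage is [14, 21), [27, 42).
Uncovered inside [12, 45): [12, 14), [21, 27), [42, 45).

[12, 14) ∪ [21, 27) ∪ [42, 45)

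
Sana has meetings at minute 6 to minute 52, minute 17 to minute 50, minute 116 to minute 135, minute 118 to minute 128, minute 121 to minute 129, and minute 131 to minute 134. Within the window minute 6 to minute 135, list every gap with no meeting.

minute 52 to minute 116

After merging, the occupied span is minute 6 to minute 52, minute 116 to minute 135.
Gaps within minute 6 to minute 135: minute 52 to minute 116.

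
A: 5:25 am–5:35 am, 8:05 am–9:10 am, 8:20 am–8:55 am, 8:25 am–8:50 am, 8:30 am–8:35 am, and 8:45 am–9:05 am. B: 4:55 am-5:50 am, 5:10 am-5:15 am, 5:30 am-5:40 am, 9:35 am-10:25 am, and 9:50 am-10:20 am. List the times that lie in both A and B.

Merge the first list: 5:25 am–5:35 am, 8:05 am–9:10 am.
Merge the second list: 4:55 am–5:50 am, 9:35 am–10:25 am.
5:25 am–5:35 am overlaps B on 5:25 am–5:35 am.
8:05 am–9:10 am falls entirely outside B.

5:25 am–5:35 am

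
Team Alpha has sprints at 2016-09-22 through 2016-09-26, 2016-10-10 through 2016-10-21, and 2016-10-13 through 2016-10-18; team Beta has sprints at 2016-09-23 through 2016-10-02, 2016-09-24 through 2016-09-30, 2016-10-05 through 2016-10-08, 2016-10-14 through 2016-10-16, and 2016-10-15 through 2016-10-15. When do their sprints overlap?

Merge the first list: 2016-09-22 through 2016-09-26, 2016-10-10 through 2016-10-21.
Merge the second list: 2016-09-23 through 2016-10-02, 2016-10-05 through 2016-10-08, 2016-10-14 through 2016-10-16.
2016-09-22 through 2016-09-26 meets the second set on 2016-09-23 through 2016-09-26.
2016-10-10 through 2016-10-21 meets the second set on 2016-10-14 through 2016-10-16.

2016-09-23 through 2016-09-26, 2016-10-14 through 2016-10-16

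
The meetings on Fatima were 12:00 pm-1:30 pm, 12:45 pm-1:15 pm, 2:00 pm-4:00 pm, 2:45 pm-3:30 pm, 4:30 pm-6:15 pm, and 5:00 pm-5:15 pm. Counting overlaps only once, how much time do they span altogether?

5 h 15 min

Merged: 12:00 pm–1:30 pm, 2:00 pm–4:00 pm, 4:30 pm–6:15 pm.
Lengths: 1 h 30 min + 2 h + 1 h 45 min = 5 h 15 min.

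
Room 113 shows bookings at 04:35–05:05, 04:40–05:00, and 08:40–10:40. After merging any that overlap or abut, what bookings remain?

04:40–05:00 overlaps/touches 04:35–05:05 → extend to 04:35–05:05.
08:40–10:40 is disjoint → start new block.

04:35–05:05, 08:40–10:40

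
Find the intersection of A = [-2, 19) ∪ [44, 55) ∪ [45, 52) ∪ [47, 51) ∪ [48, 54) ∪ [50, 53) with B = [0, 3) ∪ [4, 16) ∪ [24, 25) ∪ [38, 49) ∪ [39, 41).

[0, 3) ∪ [4, 16) ∪ [44, 49)

A, merged: [-2, 19), [44, 55).
B, merged: [0, 3), [4, 16), [24, 25), [38, 49).
[-2, 19) ∩ B → [0, 3), [4, 16).
[44, 55) ∩ B → [44, 49).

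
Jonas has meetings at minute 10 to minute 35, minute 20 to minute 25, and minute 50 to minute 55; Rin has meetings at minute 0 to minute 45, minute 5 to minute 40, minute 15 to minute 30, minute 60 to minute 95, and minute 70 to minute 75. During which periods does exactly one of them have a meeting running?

minute 0 to minute 10, minute 35 to minute 45, minute 50 to minute 55, minute 60 to minute 95

A, merged: minute 10 to minute 35, minute 50 to minute 55.
B, merged: minute 0 to minute 45, minute 60 to minute 95.
A \ B = minute 50 to minute 55.
B \ A = minute 0 to minute 10, minute 35 to minute 45, minute 60 to minute 95.
Union of the two gives the symmetric difference.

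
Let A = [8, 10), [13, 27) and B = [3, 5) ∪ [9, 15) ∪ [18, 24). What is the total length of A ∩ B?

9

A ∩ B = [9, 10), [13, 15), [18, 24).
Total: 1 + 2 + 6 = 9.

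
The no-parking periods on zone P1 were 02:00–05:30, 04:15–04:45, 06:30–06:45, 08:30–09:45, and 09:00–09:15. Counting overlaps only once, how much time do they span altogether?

5 h

Merged: 02:00–05:30, 06:30–06:45, 08:30–09:45.
Lengths: 3 h 30 min + 15 min + 1 h 15 min = 5 h.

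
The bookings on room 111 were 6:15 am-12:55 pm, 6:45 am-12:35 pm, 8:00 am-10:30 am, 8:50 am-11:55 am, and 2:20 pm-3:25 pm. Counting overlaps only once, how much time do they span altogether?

Merged: 6:15 am–12:55 pm, 2:20 pm–3:25 pm.
Lengths: 6 h 40 min + 1 h 5 min = 7 h 45 min.

7 h 45 min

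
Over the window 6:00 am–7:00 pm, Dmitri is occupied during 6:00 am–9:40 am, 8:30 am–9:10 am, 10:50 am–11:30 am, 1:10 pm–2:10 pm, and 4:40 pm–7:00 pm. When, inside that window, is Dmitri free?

After merging, the occupied span is 6:00 am-9:40 am, 10:50 am-11:30 am, 1:10 pm-2:10 pm, 4:40 pm-7:00 pm.
Complement within 6:00 am-7:00 pm: 9:40 am-10:50 am, 11:30 am-1:10 pm, 2:10 pm-4:40 pm.

9:40 am-10:50 am, 11:30 am-1:10 pm, 2:10 pm-4:40 pm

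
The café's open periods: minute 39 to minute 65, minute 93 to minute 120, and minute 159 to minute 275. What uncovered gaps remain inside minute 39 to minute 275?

minute 65 to minute 93, minute 120 to minute 159

The merged coverage is minute 39 to minute 65, minute 93 to minute 120, minute 159 to minute 275.
Gaps within minute 39 to minute 275: minute 65 to minute 93, minute 120 to minute 159.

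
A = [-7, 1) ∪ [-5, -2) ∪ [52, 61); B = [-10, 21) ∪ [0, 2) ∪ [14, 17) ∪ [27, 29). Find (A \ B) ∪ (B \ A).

[-10, -7) ∪ [1, 21) ∪ [27, 29) ∪ [52, 61)

A, merged: [-7, 1), [52, 61).
B, merged: [-10, 21), [27, 29).
A \ B = [52, 61).
B \ A = [-10, -7), [1, 21), [27, 29).
Union of the two gives the symmetric difference.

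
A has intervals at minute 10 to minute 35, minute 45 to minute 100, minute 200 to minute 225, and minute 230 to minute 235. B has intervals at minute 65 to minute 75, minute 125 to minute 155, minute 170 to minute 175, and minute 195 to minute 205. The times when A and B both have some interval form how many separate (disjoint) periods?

A ∩ B = minute 65 to minute 75, minute 200 to minute 205.
That is 2 disjoint pieces.

2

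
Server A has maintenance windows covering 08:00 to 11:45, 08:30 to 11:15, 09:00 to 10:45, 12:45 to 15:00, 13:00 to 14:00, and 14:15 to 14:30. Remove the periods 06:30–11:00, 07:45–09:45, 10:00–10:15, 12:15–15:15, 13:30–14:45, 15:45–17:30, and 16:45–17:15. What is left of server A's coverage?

A, merged: 08:00–11:45, 12:45–15:00.
B, merged: 06:30–11:00, 12:15–15:15, 15:45–17:30.
08:00–11:45 with B removed leaves 11:00–11:45.
12:45–15:00 lies entirely inside B → drops out.

11:00–11:45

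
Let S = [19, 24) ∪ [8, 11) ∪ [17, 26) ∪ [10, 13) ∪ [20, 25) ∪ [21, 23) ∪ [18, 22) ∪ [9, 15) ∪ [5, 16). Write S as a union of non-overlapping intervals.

Sort by start: [5, 16), [8, 11), [9, 15), [10, 13), [17, 26), [18, 22), [19, 24), [20, 25), [21, 23).
[8, 11) overlaps/touches [5, 16) → extend to [5, 16).
[9, 15) overlaps/touches [5, 16) → extend to [5, 16).
[10, 13) overlaps/touches [5, 16) → extend to [5, 16).
[17, 26) is disjoint → start new block.
[18, 22) overlaps/touches [17, 26) → extend to [17, 26).
[19, 24) overlaps/touches [17, 26) → extend to [17, 26).
[20, 25) overlaps/touches [17, 26) → extend to [17, 26).
[21, 23) overlaps/touches [17, 26) → extend to [17, 26).

[5, 16) ∪ [17, 26)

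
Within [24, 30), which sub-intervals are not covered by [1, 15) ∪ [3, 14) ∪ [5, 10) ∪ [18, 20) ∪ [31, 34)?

The merged coverage is [1, 15), [18, 20), [31, 34).
Uncovered inside [24, 30): [24, 30).

[24, 30)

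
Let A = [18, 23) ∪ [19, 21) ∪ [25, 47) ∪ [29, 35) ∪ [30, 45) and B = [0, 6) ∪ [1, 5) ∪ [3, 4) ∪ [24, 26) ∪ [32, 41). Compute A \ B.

[18, 23) ∪ [26, 32) ∪ [41, 47)

First set merges to [18, 23), [25, 47).
Second set merges to [0, 6), [24, 26), [32, 41).
[18, 23) is untouched.
[25, 47) with B removed leaves [26, 32), [41, 47).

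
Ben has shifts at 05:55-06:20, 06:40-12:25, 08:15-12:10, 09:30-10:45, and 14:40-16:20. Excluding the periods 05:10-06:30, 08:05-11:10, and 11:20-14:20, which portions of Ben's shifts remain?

A, merged: 05:55–06:20, 06:40–12:25, 14:40–16:20.
05:55–06:20: fully covered by B → removed.
06:40–12:25 minus B → 06:40–08:05, 11:10–11:20.
14:40–16:20: no B overlap → unchanged.

06:40–08:05, 11:10–11:20, 14:40–16:20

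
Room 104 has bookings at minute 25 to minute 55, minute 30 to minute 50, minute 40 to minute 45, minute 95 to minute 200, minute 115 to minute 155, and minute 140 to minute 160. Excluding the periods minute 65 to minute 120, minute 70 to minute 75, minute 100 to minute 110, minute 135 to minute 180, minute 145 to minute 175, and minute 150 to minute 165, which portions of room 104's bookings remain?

minute 25 to minute 55, minute 120 to minute 135, minute 180 to minute 200

First set merges to minute 25 to minute 55, minute 95 to minute 200.
Second set merges to minute 65 to minute 120, minute 135 to minute 180.
minute 25 to minute 55: no B overlap → unchanged.
minute 95 to minute 200 minus B → minute 120 to minute 135, minute 180 to minute 200.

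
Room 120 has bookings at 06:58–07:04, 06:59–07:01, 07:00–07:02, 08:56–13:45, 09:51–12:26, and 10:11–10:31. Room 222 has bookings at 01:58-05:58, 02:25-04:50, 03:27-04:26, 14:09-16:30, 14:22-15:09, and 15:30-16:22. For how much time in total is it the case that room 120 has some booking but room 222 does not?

Merge the first list: 06:58–07:04, 08:56–13:45.
Merge the second list: 01:58–05:58, 14:09–16:30.
A \ B = 06:58–07:04, 08:56–13:45.
Total: 6 min + 4 h 49 min = 4 h 55 min.

4 h 55 min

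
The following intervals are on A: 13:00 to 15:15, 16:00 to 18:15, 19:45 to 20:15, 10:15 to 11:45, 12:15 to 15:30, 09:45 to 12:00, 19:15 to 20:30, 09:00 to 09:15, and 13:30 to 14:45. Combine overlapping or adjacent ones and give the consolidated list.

09:00-09:15, 09:45-12:00, 12:15-15:30, 16:00-18:15, 19:15-20:30

Sort by start: 09:00-09:15, 09:45-12:00, 10:15-11:45, 12:15-15:30, 13:00-15:15, 13:30-14:45, 16:00-18:15, 19:15-20:30, 19:45-20:15.
09:45-12:00 is disjoint → start new block.
10:15-11:45 overlaps/touches 09:45-12:00 → extend to 09:45-12:00.
12:15-15:30 is disjoint → start new block.
13:00-15:15 overlaps/touches 12:15-15:30 → extend to 12:15-15:30.
13:30-14:45 overlaps/touches 12:15-15:30 → extend to 12:15-15:30.
16:00-18:15 is disjoint → start new block.
19:15-20:30 is disjoint → start new block.
19:45-20:15 overlaps/touches 19:15-20:30 → extend to 19:15-20:30.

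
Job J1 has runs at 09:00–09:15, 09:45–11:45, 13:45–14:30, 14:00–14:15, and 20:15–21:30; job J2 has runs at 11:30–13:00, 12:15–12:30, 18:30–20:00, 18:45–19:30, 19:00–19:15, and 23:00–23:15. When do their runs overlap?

A, merged: 09:00–09:15, 09:45–11:45, 13:45–14:30, 20:15–21:30.
B, merged: 11:30–13:00, 18:30–20:00, 23:00–23:15.
09:00–09:15 falls entirely outside B.
09:45–11:45 overlaps B on 11:30–11:45.
13:45–14:30 falls entirely outside B.
20:15–21:30 falls entirely outside B.

11:30–11:45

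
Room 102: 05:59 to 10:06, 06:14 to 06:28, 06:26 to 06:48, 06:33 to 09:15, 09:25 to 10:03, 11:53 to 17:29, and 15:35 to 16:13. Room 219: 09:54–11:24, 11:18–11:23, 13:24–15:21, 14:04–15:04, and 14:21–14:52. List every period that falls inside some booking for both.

Merge the first list: 05:59-10:06, 11:53-17:29.
Merge the second list: 09:54-11:24, 13:24-15:21.
05:59-10:06 meets the second set on 09:54-10:06.
11:53-17:29 meets the second set on 13:24-15:21.

09:54-10:06, 13:24-15:21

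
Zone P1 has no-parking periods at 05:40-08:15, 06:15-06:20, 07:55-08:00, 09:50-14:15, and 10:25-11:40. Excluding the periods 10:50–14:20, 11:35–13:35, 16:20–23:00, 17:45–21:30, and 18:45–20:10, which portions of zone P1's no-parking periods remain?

A, merged: 05:40–08:15, 09:50–14:15.
B, merged: 10:50–14:20, 16:20–23:00.
05:40–08:15: no B overlap → unchanged.
09:50–14:15 minus B → 09:50–10:50.

05:40–08:15, 09:50–10:50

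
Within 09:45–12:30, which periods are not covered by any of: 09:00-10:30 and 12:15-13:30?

After merging, the occupied span is 09:00–10:30, 12:15–13:30.
Gaps within 09:45–12:30: 10:30–12:15.

10:30–12:15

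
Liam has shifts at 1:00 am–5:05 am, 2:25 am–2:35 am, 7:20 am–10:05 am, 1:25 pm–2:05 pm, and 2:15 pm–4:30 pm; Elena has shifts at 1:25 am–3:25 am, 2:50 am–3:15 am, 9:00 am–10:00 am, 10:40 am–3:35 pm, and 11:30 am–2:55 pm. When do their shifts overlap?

First set merges to 1:00 am-5:05 am, 7:20 am-10:05 am, 1:25 pm-2:05 pm, 2:15 pm-4:30 pm.
Second set merges to 1:25 am-3:25 am, 9:00 am-10:00 am, 10:40 am-3:35 pm.
1:00 am-5:05 am overlaps B on 1:25 am-3:25 am.
7:20 am-10:05 am overlaps B on 9:00 am-10:00 am.
1:25 pm-2:05 pm overlaps B on 1:25 pm-2:05 pm.
2:15 pm-4:30 pm overlaps B on 2:15 pm-3:35 pm.

1:25 am-3:25 am, 9:00 am-10:00 am, 1:25 pm-2:05 pm, 2:15 pm-3:35 pm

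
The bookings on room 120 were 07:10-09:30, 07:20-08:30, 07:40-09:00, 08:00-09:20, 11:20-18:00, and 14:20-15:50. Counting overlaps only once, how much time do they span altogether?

9 h

Merged: 07:10–09:30, 11:20–18:00.
Lengths: 2 h 20 min + 6 h 40 min = 9 h.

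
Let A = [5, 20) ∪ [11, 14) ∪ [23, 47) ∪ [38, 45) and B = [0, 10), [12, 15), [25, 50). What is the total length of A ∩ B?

30

A, merged: [5, 20), [23, 47).
A ∩ B = [5, 10), [12, 15), [25, 47).
Total: 5 + 3 + 22 = 30.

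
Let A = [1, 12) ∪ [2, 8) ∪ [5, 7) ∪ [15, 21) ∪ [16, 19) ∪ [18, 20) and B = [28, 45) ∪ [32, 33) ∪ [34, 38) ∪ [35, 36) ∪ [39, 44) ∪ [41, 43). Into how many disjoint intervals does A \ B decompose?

2

First set merges to [1, 12), [15, 21).
Second set merges to [28, 45).
A \ B = [1, 12), [15, 21).
That is 2 disjoint pieces.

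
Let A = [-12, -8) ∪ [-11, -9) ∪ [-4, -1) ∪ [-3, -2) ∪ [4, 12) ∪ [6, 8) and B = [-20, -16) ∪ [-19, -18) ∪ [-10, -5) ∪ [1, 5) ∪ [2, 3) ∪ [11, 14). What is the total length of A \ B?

11

First set merges to [-12, -8), [-4, -1), [4, 12).
Second set merges to [-20, -16), [-10, -5), [1, 5), [11, 14).
A \ B = [-12, -10), [-4, -1), [5, 11).
Total: 2 + 3 + 6 = 11.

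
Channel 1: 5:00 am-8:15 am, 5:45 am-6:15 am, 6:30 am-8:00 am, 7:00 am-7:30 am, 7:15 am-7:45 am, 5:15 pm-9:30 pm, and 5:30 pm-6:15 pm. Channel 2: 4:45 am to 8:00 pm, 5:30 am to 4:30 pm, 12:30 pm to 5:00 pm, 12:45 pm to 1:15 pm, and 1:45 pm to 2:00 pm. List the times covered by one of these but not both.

4:45 am-5:00 am, 8:15 am-5:15 pm, 8:00 pm-9:30 pm

Merge the first list: 5:00 am-8:15 am, 5:15 pm-9:30 pm.
Merge the second list: 4:45 am-8:00 pm.
A \ B = 8:00 pm-9:30 pm.
B \ A = 4:45 am-5:00 am, 8:15 am-5:15 pm.
Union of the two gives the symmetric difference.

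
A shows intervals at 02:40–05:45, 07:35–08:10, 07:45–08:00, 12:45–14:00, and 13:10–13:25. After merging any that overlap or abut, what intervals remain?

07:35-08:10 is disjoint → start new block.
07:45-08:00 overlaps/touches 07:35-08:10 → extend to 07:35-08:10.
12:45-14:00 is disjoint → start new block.
13:10-13:25 overlaps/touches 12:45-14:00 → extend to 12:45-14:00.

02:40-05:45, 07:35-08:10, 12:45-14:00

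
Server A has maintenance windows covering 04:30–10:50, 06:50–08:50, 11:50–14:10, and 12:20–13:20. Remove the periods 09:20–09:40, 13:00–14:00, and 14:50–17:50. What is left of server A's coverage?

A, merged: 04:30–10:50, 11:50–14:10.
04:30–10:50 with B removed leaves 04:30–09:20, 09:40–10:50.
11:50–14:10 with B removed leaves 11:50–13:00, 14:00–14:10.

04:30–09:20, 09:40–10:50, 11:50–13:00, 14:00–14:10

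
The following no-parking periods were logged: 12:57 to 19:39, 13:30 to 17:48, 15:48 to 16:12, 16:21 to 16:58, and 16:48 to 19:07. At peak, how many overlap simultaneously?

Walk the sorted start/end points keeping a running depth.
The depth first hits 4 at 16:48.

4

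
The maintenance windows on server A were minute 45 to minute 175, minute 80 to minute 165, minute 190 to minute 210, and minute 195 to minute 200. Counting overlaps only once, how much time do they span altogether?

150 minutes

Merged: minute 45 to minute 175, minute 190 to minute 210.
Lengths: 130 minutes + 20 minutes = 150 minutes.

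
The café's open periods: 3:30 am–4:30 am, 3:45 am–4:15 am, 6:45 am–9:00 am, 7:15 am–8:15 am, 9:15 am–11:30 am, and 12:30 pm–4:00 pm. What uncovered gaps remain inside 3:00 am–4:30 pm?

3:00 am–3:30 am, 4:30 am–6:45 am, 9:00 am–9:15 am, 11:30 am–12:30 pm, 4:00 pm–4:30 pm

Covered (merged): 3:30 am–4:30 am, 6:45 am–9:00 am, 9:15 am–11:30 am, 12:30 pm–4:00 pm.
Complement within 3:00 am–4:30 pm: 3:00 am–3:30 am, 4:30 am–6:45 am, 9:00 am–9:15 am, 11:30 am–12:30 pm, 4:00 pm–4:30 pm.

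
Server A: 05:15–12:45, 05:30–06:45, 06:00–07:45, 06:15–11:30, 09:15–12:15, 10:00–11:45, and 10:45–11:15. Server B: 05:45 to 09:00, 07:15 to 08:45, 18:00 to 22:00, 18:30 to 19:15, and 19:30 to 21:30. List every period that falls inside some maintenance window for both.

A, merged: 05:15–12:45.
B, merged: 05:45–09:00, 18:00–22:00.
05:15–12:45 ∩ B → 05:45–09:00.

05:45–09:00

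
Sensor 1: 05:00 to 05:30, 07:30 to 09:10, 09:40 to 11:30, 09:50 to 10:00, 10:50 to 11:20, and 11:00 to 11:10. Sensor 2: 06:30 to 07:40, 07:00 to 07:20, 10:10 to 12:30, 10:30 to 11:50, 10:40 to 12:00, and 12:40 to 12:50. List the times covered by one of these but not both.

First set merges to 05:00-05:30, 07:30-09:10, 09:40-11:30.
Second set merges to 06:30-07:40, 10:10-12:30, 12:40-12:50.
Only in the first: 05:00-05:30, 07:40-09:10, 09:40-10:10.
Only in the second: 06:30-07:30, 11:30-12:30, 12:40-12:50.
Together these are the periods covered by exactly one.

05:00-05:30, 06:30-07:30, 07:40-09:10, 09:40-10:10, 11:30-12:30, 12:40-12:50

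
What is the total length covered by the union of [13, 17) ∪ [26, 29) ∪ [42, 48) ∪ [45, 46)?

Merged: [13, 17), [26, 29), [42, 48).
Lengths: 4 + 3 + 6 = 13.

13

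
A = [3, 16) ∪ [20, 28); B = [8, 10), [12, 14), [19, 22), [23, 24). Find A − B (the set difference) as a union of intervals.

[3, 8) ∪ [10, 12) ∪ [14, 16) ∪ [22, 23) ∪ [24, 28)

[3, 16) minus B → [3, 8), [10, 12), [14, 16).
[20, 28) minus B → [22, 23), [24, 28).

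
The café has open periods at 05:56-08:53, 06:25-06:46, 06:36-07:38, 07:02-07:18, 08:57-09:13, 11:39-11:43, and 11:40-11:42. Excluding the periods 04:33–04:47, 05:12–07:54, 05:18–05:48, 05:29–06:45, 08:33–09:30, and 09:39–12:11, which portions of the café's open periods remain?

First set merges to 05:56–08:53, 08:57–09:13, 11:39–11:43.
Second set merges to 04:33–04:47, 05:12–07:54, 08:33–09:30, 09:39–12:11.
05:56–08:53 minus B → 07:54–08:33.
08:57–09:13: fully covered by B → removed.
11:39–11:43: fully covered by B → removed.

07:54–08:33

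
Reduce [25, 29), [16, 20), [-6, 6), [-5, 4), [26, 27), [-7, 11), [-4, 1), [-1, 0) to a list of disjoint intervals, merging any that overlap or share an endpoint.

[-7, 11) ∪ [16, 20) ∪ [25, 29)

Sort by start: [-7, 11), [-6, 6), [-5, 4), [-4, 1), [-1, 0), [16, 20), [25, 29), [26, 27).
[-6, 6) overlaps/touches [-7, 11) → extend to [-7, 11).
[-5, 4) overlaps/touches [-7, 11) → extend to [-7, 11).
[-4, 1) overlaps/touches [-7, 11) → extend to [-7, 11).
[-1, 0) overlaps/touches [-7, 11) → extend to [-7, 11).
[16, 20) is disjoint → start new block.
[25, 29) is disjoint → start new block.
[26, 27) overlaps/touches [25, 29) → extend to [25, 29).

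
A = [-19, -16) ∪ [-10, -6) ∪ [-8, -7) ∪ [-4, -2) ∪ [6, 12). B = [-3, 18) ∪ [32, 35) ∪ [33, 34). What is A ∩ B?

[-3, -2) ∪ [6, 12)

A, merged: [-19, -16), [-10, -6), [-4, -2), [6, 12).
B, merged: [-3, 18), [32, 35).
[-19, -16) meets no B interval.
[-10, -6) meets no B interval.
[-4, -2) ∩ B → [-3, -2).
[6, 12) ∩ B → [6, 12).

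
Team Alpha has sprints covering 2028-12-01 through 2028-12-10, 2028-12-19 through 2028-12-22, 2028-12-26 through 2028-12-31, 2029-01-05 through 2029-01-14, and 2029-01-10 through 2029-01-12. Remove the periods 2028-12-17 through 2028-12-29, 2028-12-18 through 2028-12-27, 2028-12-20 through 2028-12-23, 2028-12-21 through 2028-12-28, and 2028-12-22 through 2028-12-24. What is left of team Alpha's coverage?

2028-12-01 through 2028-12-10, 2028-12-30 through 2028-12-31, 2029-01-05 through 2029-01-14

First set merges to 2028-12-01 through 2028-12-10, 2028-12-19 through 2028-12-22, 2028-12-26 through 2028-12-31, 2029-01-05 through 2029-01-14.
Second set merges to 2028-12-17 through 2028-12-29.
2028-12-01 through 2028-12-10: nothing removed.
2028-12-19 through 2028-12-22: entirely removed.
2028-12-26 through 2028-12-31 \ B = 2028-12-30 through 2028-12-31.
2029-01-05 through 2029-01-14: nothing removed.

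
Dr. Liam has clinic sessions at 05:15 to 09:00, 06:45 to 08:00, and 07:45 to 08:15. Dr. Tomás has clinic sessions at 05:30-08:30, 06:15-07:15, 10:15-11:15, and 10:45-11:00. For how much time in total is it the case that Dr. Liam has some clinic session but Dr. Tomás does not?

45 min

First set merges to 05:15-09:00.
Second set merges to 05:30-08:30, 10:15-11:15.
A \ B = 05:15-05:30, 08:30-09:00.
Total: 15 min + 30 min = 45 min.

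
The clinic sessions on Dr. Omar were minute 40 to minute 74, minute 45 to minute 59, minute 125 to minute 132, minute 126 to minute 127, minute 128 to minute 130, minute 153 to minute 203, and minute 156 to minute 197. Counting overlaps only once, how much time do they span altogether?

91 minutes

Merged: minute 40 to minute 74, minute 125 to minute 132, minute 153 to minute 203.
Lengths: 34 minutes + 7 minutes + 50 minutes = 91 minutes.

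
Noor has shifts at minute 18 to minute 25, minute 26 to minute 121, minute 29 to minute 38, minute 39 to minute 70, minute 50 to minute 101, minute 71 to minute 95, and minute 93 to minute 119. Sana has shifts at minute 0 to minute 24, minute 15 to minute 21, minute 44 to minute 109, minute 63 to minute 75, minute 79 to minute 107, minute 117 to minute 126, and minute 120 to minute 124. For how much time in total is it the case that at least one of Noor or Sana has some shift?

125 minutes

First set merges to minute 18 to minute 25, minute 26 to minute 121.
Second set merges to minute 0 to minute 24, minute 44 to minute 109, minute 117 to minute 126.
A ∪ B = minute 0 to minute 25, minute 26 to minute 126.
Total: 25 minutes + 100 minutes = 125 minutes.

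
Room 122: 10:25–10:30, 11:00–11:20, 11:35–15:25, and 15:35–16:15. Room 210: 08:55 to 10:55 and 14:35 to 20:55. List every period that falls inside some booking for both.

10:25–10:30, 14:35–15:25, 15:35–16:15

10:25–10:30 meets the second set on 10:25–10:30.
11:00–11:20: no overlap with the second set.
11:35–15:25 meets the second set on 14:35–15:25.
15:35–16:15 meets the second set on 15:35–16:15.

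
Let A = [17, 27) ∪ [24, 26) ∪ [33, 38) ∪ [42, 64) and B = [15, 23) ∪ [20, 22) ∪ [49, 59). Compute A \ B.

[23, 27) ∪ [33, 38) ∪ [42, 49) ∪ [59, 64)

A, merged: [17, 27), [33, 38), [42, 64).
B, merged: [15, 23), [49, 59).
[17, 27) \ B = [23, 27).
[33, 38): nothing removed.
[42, 64) \ B = [42, 49), [59, 64).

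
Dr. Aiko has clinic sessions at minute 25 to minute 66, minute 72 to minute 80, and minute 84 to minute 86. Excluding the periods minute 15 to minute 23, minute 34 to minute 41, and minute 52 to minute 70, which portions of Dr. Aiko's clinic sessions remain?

minute 25 to minute 34, minute 41 to minute 52, minute 72 to minute 80, minute 84 to minute 86

minute 25 to minute 66 minus B → minute 25 to minute 34, minute 41 to minute 52.
minute 72 to minute 80: no B overlap → unchanged.
minute 84 to minute 86: no B overlap → unchanged.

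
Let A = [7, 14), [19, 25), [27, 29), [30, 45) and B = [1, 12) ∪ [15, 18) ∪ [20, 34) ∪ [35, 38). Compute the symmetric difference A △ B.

A \ B = [12, 14), [19, 20), [34, 35), [38, 45).
B \ A = [1, 7), [15, 18), [25, 27), [29, 30).
Union of the two gives the symmetric difference.

[1, 7) ∪ [12, 14) ∪ [15, 18) ∪ [19, 20) ∪ [25, 27) ∪ [29, 30) ∪ [34, 35) ∪ [38, 45)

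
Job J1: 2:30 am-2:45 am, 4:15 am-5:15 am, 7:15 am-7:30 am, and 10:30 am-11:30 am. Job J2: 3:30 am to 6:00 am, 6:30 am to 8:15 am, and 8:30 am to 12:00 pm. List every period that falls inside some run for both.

4:15 am–5:15 am, 7:15 am–7:30 am, 10:30 am–11:30 am

2:30 am–2:45 am meets no B interval.
4:15 am–5:15 am ∩ B → 4:15 am–5:15 am.
7:15 am–7:30 am ∩ B → 7:15 am–7:30 am.
10:30 am–11:30 am ∩ B → 10:30 am–11:30 am.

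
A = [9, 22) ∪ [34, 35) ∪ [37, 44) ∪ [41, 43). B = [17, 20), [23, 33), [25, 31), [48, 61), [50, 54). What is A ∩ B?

[17, 20)

Merge the first list: [9, 22), [34, 35), [37, 44).
Merge the second list: [17, 20), [23, 33), [48, 61).
[9, 22) meets the second set on [17, 20).
[34, 35): no overlap with the second set.
[37, 44): no overlap with the second set.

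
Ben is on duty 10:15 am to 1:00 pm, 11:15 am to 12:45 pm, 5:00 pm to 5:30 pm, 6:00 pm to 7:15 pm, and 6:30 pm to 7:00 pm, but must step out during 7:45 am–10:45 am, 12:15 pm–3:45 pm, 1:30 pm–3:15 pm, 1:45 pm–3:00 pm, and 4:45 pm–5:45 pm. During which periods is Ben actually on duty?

Merge the first list: 10:15 am–1:00 pm, 5:00 pm–5:30 pm, 6:00 pm–7:15 pm.
Merge the second list: 7:45 am–10:45 am, 12:15 pm–3:45 pm, 4:45 pm–5:45 pm.
10:15 am–1:00 pm \ B = 10:45 am–12:15 pm.
5:00 pm–5:30 pm: entirely removed.
6:00 pm–7:15 pm: nothing removed.

10:45 am–12:15 pm, 6:00 pm–7:15 pm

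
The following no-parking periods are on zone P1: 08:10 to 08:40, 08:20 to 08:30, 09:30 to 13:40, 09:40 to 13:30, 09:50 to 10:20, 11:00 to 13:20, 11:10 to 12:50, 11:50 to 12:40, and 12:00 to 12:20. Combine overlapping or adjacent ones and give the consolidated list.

08:20–08:30 overlaps/touches 08:10–08:40 → extend to 08:10–08:40.
09:30–13:40 is disjoint → start new block.
09:40–13:30 overlaps/touches 09:30–13:40 → extend to 09:30–13:40.
09:50–10:20 overlaps/touches 09:30–13:40 → extend to 09:30–13:40.
11:00–13:20 overlaps/touches 09:30–13:40 → extend to 09:30–13:40.
11:10–12:50 overlaps/touches 09:30–13:40 → extend to 09:30–13:40.
11:50–12:40 overlaps/touches 09:30–13:40 → extend to 09:30–13:40.
12:00–12:20 overlaps/touches 09:30–13:40 → extend to 09:30–13:40.

08:10–08:40, 09:30–13:40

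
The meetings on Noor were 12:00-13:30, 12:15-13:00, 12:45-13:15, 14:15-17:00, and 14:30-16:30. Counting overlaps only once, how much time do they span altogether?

4 h 15 min

Merged: 12:00-13:30, 14:15-17:00.
Lengths: 1 h 30 min + 2 h 45 min = 4 h 15 min.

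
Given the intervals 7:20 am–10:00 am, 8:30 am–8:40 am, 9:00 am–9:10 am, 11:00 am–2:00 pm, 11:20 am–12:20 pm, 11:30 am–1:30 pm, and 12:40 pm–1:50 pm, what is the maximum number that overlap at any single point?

3

Sweep endpoints in order; track running count of active intervals.
Peak of 3 reached at 11:30 am.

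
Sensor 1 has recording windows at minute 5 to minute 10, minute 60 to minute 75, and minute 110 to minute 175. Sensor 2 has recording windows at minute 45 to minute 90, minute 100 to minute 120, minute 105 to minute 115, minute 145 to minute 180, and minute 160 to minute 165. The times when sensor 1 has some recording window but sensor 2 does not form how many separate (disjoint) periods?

Merge the second list: minute 45 to minute 90, minute 100 to minute 120, minute 145 to minute 180.
A \ B = minute 5 to minute 10, minute 120 to minute 145.
That is 2 disjoint pieces.

2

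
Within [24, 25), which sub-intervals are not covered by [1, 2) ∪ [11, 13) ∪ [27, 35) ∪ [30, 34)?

[24, 25)

Covered (merged): [1, 2), [11, 13), [27, 35).
Uncovered inside [24, 25): [24, 25).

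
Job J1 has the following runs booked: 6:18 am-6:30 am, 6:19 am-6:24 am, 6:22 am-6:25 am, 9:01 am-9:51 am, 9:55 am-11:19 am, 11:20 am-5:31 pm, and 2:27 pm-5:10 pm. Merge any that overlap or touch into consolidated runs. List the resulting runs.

6:19 am–6:24 am overlaps/touches 6:18 am–6:30 am → extend to 6:18 am–6:30 am.
6:22 am–6:25 am overlaps/touches 6:18 am–6:30 am → extend to 6:18 am–6:30 am.
9:01 am–9:51 am is disjoint → start new block.
9:55 am–11:19 am is disjoint → start new block.
11:20 am–5:31 pm is disjoint → start new block.
2:27 pm–5:10 pm overlaps/touches 11:20 am–5:31 pm → extend to 11:20 am–5:31 pm.

6:18 am–6:30 am, 9:01 am–9:51 am, 9:55 am–11:19 am, 11:20 am–5:31 pm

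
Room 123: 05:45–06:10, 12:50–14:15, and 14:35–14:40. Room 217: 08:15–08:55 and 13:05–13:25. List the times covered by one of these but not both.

A but not B: 05:45–06:10, 12:50–13:05, 13:25–14:15, 14:35–14:40.
B but not A: 08:15–08:55.
Combining gives A △ B.

05:45–06:10, 08:15–08:55, 12:50–13:05, 13:25–14:15, 14:35–14:40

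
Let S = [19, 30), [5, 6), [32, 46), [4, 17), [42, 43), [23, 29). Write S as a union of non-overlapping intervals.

[4, 17) ∪ [19, 30) ∪ [32, 46)

Sort by start: [4, 17), [5, 6), [19, 30), [23, 29), [32, 46), [42, 43).
[5, 6) overlaps/touches [4, 17) → extend to [4, 17).
[19, 30) is disjoint → start new block.
[23, 29) overlaps/touches [19, 30) → extend to [19, 30).
[32, 46) is disjoint → start new block.
[42, 43) overlaps/touches [32, 46) → extend to [32, 46).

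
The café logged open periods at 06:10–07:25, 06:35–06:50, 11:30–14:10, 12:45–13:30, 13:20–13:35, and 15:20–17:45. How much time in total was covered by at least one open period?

Merged: 06:10-07:25, 11:30-14:10, 15:20-17:45.
Lengths: 1 h 15 min + 2 h 40 min + 2 h 25 min = 6 h 20 min.

6 h 20 min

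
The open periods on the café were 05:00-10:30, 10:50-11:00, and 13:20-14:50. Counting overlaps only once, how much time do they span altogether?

Merged: 05:00–10:30, 10:50–11:00, 13:20–14:50.
Lengths: 5 h 30 min + 10 min + 1 h 30 min = 7 h 10 min.

7 h 10 min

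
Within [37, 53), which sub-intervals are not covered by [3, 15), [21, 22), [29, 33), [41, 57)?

After merging, the occupied span is [3, 15), [21, 22), [29, 33), [41, 57).
Gaps within [37, 53): [37, 41).

[37, 41)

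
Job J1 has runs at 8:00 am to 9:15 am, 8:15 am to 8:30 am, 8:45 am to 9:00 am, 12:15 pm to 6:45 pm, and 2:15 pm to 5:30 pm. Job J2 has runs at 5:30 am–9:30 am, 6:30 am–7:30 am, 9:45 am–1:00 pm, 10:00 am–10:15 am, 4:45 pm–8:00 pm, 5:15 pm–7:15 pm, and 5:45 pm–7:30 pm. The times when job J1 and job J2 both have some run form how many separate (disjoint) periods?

First set merges to 8:00 am–9:15 am, 12:15 pm–6:45 pm.
Second set merges to 5:30 am–9:30 am, 9:45 am–1:00 pm, 4:45 pm–8:00 pm.
A ∩ B = 8:00 am–9:15 am, 12:15 pm–1:00 pm, 4:45 pm–6:45 pm.
That is 3 disjoint pieces.

3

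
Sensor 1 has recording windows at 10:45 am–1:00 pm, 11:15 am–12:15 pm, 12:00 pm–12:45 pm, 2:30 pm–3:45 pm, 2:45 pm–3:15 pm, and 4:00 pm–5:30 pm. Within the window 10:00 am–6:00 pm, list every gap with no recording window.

10:00 am–10:45 am, 1:00 pm–2:30 pm, 3:45 pm–4:00 pm, 5:30 pm–6:00 pm

Covered (merged): 10:45 am–1:00 pm, 2:30 pm–3:45 pm, 4:00 pm–5:30 pm.
Gaps within 10:00 am–6:00 pm: 10:00 am–10:45 am, 1:00 pm–2:30 pm, 3:45 pm–4:00 pm, 5:30 pm–6:00 pm.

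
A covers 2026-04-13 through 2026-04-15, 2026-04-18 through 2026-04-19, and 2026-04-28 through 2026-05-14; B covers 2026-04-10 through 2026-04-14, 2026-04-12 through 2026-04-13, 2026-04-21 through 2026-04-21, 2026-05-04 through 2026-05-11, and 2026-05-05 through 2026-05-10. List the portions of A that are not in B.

2026-04-15 through 2026-04-15, 2026-04-18 through 2026-04-19, 2026-04-28 through 2026-05-03, 2026-05-12 through 2026-05-14

Second set merges to 2026-04-10 through 2026-04-14, 2026-04-21 through 2026-04-21, 2026-05-04 through 2026-05-11.
2026-04-13 through 2026-04-15 \ B = 2026-04-15 through 2026-04-15.
2026-04-18 through 2026-04-19: nothing removed.
2026-04-28 through 2026-05-14 \ B = 2026-04-28 through 2026-05-03, 2026-05-12 through 2026-05-14.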